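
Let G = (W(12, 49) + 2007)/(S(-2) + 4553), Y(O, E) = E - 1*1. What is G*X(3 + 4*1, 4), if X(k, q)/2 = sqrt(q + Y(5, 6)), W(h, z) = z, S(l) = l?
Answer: 4112/1517 ≈ 2.7106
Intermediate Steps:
Y(O, E) = -1 + E (Y(O, E) = E - 1 = -1 + E)
G = 2056/4551 (G = (49 + 2007)/(-2 + 4553) = 2056/4551 ≈ 0.45177)
X(k, q) = 2*sqrt(5 + q) (X(k, q) = 2*sqrt(q + (-1 + 6)) = 2*sqrt(q + 5) = 2*sqrt(5 + q))
G*X(3 + 4*1, 4) = 2056*(2*sqrt(5 + 4))/4551 = 2056*(2*sqrt(9))/4551 = 2056*(2*3)/4551 = (2056/4551)*6 = 4112/1517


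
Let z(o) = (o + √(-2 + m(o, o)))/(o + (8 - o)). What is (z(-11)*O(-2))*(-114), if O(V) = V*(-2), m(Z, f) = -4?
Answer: 627 - 57*I*√6 ≈ 627.0 - 139.62*I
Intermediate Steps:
O(V) = -2*V
z(o) = o/8 + I*√6/8 (z(o) = (o + √(-2 - 4))/(o + (8 - o)) = (o + √(-6))/8 = (o + I*√6)*(⅛) = o/8 + I*√6/8)
(z(-11)*O(-2))*(-114) = (((⅛)*(-11) + I*√6/8)*(-2*(-2)))*(-114) = ((-11/8 + I*√6/8)*4)*(-114) = (-11/2 + I*√6/2)*(-114) = 627 - 57*I*√6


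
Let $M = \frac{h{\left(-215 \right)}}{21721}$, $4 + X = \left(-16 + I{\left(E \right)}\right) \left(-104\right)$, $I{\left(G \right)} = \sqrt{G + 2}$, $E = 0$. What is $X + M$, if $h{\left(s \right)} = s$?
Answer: $\frac{36056645}{21721} - 104 \sqrt{2} \approx 1512.9$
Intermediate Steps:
$I{\left(G \right)} = \sqrt{2 + G}$
$X = 1660 - 104 \sqrt{2}$ ($X = -4 + \left(-16 + \sqrt{2 + 0}\right) \left(-104\right) = -4 + \left(-16 + \sqrt{2}\right) \left(-104\right) = -4 + \left(1664 - 104 \sqrt{2}\right) = 1660 - 104 \sqrt{2} \approx 1512.9$)
$M = - \frac{215}{21721} \approx -0.0098983$
$X + M = \left(1660 - 104 \sqrt{2}\right) - \frac{215}{21721} = \frac{36056645}{21721} - 104 \sqrt{2}$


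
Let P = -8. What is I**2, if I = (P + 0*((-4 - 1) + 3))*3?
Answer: 576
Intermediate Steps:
I = -24 (I = (-8 + 0*((-4 - 1) + 3))*3 = (-8 + 0*(-5 + 3))*3 = (-8 + 0*(-2))*3 = (-8 + 0)*3 = -8*3 = -24)
I**2 = (-24)**2 = 576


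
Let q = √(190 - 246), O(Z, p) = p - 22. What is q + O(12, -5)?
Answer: -27 + 2*I*√14 ≈ -27.0 + 7.4833*I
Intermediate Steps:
O(Z, p) = -22 + p
q = 2*I*√14 (q = √(-56) = 2*I*√14 ≈ 7.4833*I)
q + O(12, -5) = 2*I*√14 + (-22 - 5) = 2*I*√14 - 27 = -27 + 2*I*√14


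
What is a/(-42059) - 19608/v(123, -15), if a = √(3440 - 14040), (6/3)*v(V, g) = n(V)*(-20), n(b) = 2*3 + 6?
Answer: 817/5 - 10*I*√106/42059 ≈ 163.4 - 0.0024479*I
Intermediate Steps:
n(b) = 12 (n(b) = 6 + 6 = 12)
v(V, g) = -120 (v(V, g) = (12*(-20))/2 = (½)*(-240) = -120)
a = 10*I*√106 (a = √(-10600) = 10*I*√106 ≈ 102.96*I)
a/(-42059) - 19608/v(123, -15) = (10*I*√106)/(-42059) - 19608/(-120) = (10*I*√106)*(-1/42059) - 19608*(-1/120) = -10*I*√106/42059 + 817/5 = 817/5 - 10*I*√106/42059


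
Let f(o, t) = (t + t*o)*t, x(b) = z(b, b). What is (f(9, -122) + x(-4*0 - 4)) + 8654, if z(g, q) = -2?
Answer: 157492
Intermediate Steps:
x(b) = -2
f(o, t) = t*(t + o*t) (f(o, t) = (t + o*t)*t = t*(t + o*t))
(f(9, -122) + x(-4*0 - 4)) + 8654 = ((-122)²*(1 + 9) - 2) + 8654 = (14884*10 - 2) + 8654 = (148840 - 2) + 8654 = 148838 + 8654 = 157492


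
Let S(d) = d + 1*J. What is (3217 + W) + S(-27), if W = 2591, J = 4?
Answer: 5785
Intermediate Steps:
S(d) = 4 + d (S(d) = d + 1*4 = d + 4 = 4 + d)
(3217 + W) + S(-27) = (3217 + 2591) + (4 - 27) = 5808 - 23 = 5785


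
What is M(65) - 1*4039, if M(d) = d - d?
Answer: -4039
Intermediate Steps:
M(d) = 0
M(65) - 1*4039 = 0 - 1*4039 = 0 - 4039 = -4039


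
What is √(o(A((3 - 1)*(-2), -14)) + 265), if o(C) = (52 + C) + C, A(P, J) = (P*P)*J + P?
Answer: I*√139 ≈ 11.79*I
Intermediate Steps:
A(P, J) = P + J*P² (A(P, J) = P²*J + P = J*P² + P = P + J*P²)
o(C) = 52 + 2*C
√(o(A((3 - 1)*(-2), -14)) + 265) = √((52 + 2*(((3 - 1)*(-2))*(1 - 14*(3 - 1)*(-2)))) + 265) = √((52 + 2*((2*(-2))*(1 - 28*(-2)))) + 265) = √((52 + 2*(-4*(1 - 14*(-4)))) + 265) = √((52 + 2*(-4*(1 + 56))) + 265) = √((52 + 2*(-4*57)) + 265) = √((52 + 2*(-228)) + 265) = √((52 - 456) + 265) = √(-404 + 265) = √(-139) = I*√139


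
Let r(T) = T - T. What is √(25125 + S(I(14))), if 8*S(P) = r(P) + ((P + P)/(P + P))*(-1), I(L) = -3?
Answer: 29*√478/4 ≈ 158.51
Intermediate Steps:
r(T) = 0
S(P) = -⅛ (S(P) = (0 + ((P + P)/(P + P))*(-1))/8 = (0 + ((2*P)/((2*P)))*(-1))/8 = (0 + ((2*P)*(1/(2*P)))*(-1))/8 = (0 + 1*(-1))/8 = (0 - 1)/8 = (⅛)*(-1) = -⅛)
√(25125 + S(I(14))) = √(25125 - ⅛) = √(200999/8) = 29*√478/4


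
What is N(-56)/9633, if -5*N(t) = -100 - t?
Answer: 44/48165 ≈ 0.00091353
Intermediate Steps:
N(t) = 20 + t/5 (N(t) = -(-100 - t)/5 = 20 + t/5)
N(-56)/9633 = (20 + (1/5)*(-56))/9633 = (20 - 56/5)*(1/9633) = (44/5)*(1/9633) = 44/48165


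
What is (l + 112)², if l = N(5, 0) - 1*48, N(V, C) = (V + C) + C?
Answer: 4761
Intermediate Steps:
N(V, C) = V + 2*C (N(V, C) = (C + V) + C = V + 2*C)
l = -43 (l = (5 + 2*0) - 1*48 = (5 + 0) - 48 = 5 - 48 = -43)
(l + 112)² = (-43 + 112)² = 69² = 4761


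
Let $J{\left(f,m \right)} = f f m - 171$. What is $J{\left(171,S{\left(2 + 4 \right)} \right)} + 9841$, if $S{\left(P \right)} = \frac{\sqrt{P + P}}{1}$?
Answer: $9670 + 58482 \sqrt{3} \approx 1.1096 \cdot 10^{5}$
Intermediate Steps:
$S{\left(P \right)} = \sqrt{2} \sqrt{P}$ ($S{\left(P \right)} = \sqrt{2 P} 1 = \sqrt{2} \sqrt{P} 1 = \sqrt{2} \sqrt{P}$)
$J{\left(f,m \right)} = -171 + m f^{2}$ ($J{\left(f,m \right)} = f^{2} m - 171 = m f^{2} - 171 = -171 + m f^{2}$)
$J{\left(171,S{\left(2 + 4 \right)} \right)} + 9841 = \left(-171 + \sqrt{2} \sqrt{2 + 4} \cdot 171^{2}\right) + 9841 = \left(-171 + \sqrt{2} \sqrt{6} \cdot 29241\right) + 9841 = \left(-171 + 2 \sqrt{3} \cdot 29241\right) + 9841 = \left(-171 + 58482 \sqrt{3}\right) + 9841 = 9670 + 58482 \sqrt{3}$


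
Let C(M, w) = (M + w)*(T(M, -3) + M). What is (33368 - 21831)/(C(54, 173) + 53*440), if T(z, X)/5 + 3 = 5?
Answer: 139/456 ≈ 0.30482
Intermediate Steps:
T(z, X) = 10 (T(z, X) = -15 + 5*5 = -15 + 25 = 10)
C(M, w) = (10 + M)*(M + w) (C(M, w) = (M + w)*(10 + M) = (10 + M)*(M + w))
(33368 - 21831)/(C(54, 173) + 53*440) = (33368 - 21831)/((54**2 + 10*54 + 10*173 + 54*173) + 53*440) = 11537/((2916 + 540 + 1730 + 9342) + 23320) = 11537/(14528 + 23320) = 11537/37848 = 11537*(1/37848) = 139/456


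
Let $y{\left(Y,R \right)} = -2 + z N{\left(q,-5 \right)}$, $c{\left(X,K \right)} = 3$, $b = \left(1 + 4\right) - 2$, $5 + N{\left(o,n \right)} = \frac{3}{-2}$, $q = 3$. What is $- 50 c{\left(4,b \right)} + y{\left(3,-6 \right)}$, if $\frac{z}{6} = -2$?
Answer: $-74$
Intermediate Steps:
$N{\left(o,n \right)} = - \frac{13}{2}$ ($N{\left(o,n \right)} = -5 + \frac{3}{-2} = -5 + 3 \left(- \frac{1}{2}\right) = -5 - \frac{3}{2} = - \frac{13}{2}$)
$b = 3$ ($b = 5 - 2 = 3$)
$z = -12$ ($z = 6 \left(-2\right) = -12$)
$y{\left(Y,R \right)} = 76$ ($y{\left(Y,R \right)} = -2 - -78 = -2 + 78 = 76$)
$- 50 c{\left(4,b \right)} + y{\left(3,-6 \right)} = \left(-50\right) 3 + 76 = -150 + 76 = -74$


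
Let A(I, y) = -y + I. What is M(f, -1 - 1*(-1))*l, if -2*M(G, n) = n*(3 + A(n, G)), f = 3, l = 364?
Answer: 0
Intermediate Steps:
A(I, y) = I - y
M(G, n) = -n*(3 + n - G)/2 (M(G, n) = -n*(3 + (n - G))/2 = -n*(3 + n - G)/2)
M(f, -1 - 1*(-1))*l = ((-1 - 1*(-1))*(-3 + 3 - (-1 - 1*(-1)))/2)*364 = ((-1 + 1)*(-3 + 3 - (-1 + 1))/2)*364 = ((1/2)*0*(-3 + 3 - 1*0))*364 = ((1/2)*0*(-3 + 3 + 0))*364 = ((1/2)*0*0)*364 = 0*364 = 0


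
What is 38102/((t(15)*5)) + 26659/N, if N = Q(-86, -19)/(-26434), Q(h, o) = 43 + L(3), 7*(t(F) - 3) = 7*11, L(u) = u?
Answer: -12331881932/805 ≈ -1.5319e+7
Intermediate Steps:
t(F) = 14 (t(F) = 3 + (7*11)/7 = 3 + (⅐)*77 = 3 + 11 = 14)
Q(h, o) = 46 (Q(h, o) = 43 + 3 = 46)
N = -23/13217 (N = 46/(-26434) = 46*(-1/26434) = -23/13217 ≈ -0.0017402)
38102/((t(15)*5)) + 26659/N = 38102/((14*5)) + 26659/(-23/13217) = 38102/70 + 26659*(-13217/23) = 38102*(1/70) - 352352003/23 = 19051/35 - 352352003/23 = -12331881932/805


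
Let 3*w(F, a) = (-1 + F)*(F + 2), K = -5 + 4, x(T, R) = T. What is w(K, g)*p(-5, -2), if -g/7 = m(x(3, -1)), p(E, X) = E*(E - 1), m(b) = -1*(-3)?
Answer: -20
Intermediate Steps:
m(b) = 3
p(E, X) = E*(-1 + E)
g = -21 (g = -7*3 = -21)
K = -1
w(F, a) = (-1 + F)*(2 + F)/3 (w(F, a) = ((-1 + F)*(F + 2))/3 = ((-1 + F)*(2 + F))/3 = (-1 + F)*(2 + F)/3)
w(K, g)*p(-5, -2) = (-2/3 + (1/3)*(-1) + (1/3)*(-1)**2)*(-5*(-1 - 5)) = (-2/3 - 1/3 + (1/3)*1)*(-5*(-6)) = (-2/3 - 1/3 + 1/3)*30 = -2/3*30 = -20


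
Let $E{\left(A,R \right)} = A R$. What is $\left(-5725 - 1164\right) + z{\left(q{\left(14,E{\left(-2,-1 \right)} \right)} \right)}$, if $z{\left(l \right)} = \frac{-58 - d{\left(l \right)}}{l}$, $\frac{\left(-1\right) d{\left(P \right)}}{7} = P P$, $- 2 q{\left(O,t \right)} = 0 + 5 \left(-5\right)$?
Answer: $- \frac{340307}{50} \approx -6806.1$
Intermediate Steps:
$q{\left(O,t \right)} = \frac{25}{2}$ ($q{\left(O,t \right)} = - \frac{0 + 5 \left(-5\right)}{2} = - \frac{0 - 25}{2} = \left(- \frac{1}{2}\right) \left(-25\right) = \frac{25}{2}$)
$d{\left(P \right)} = - 7 P^{2}$ ($d{\left(P \right)} = - 7 P P = - 7 P^{2}$)
$z{\left(l \right)} = \frac{-58 + 7 l^{2}}{l}$ ($z{\left(l \right)} = \frac{-58 - - 7 l^{2}}{l} = \frac{-58 + 7 l^{2}}{l}$)
$\left(-5725 - 1164\right) + z{\left(q{\left(14,E{\left(-2,-1 \right)} \right)} \right)} = \left(-5725 - 1164\right) + \left(- \frac{58}{\frac{25}{2}} + 7 \cdot \frac{25}{2}\right) = -6889 + \left(\left(-58\right) \frac{2}{25} + \frac{175}{2}\right) = -6889 + \left(- \frac{116}{25} + \frac{175}{2}\right) = -6889 + \frac{4143}{50} = - \frac{340307}{50}$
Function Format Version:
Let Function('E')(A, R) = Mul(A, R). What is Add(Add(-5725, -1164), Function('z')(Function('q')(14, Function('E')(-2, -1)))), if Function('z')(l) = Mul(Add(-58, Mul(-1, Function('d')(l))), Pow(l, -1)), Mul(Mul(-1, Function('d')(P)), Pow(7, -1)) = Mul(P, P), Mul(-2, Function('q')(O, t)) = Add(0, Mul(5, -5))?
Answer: Rational(-340307, 50) ≈ -6806.1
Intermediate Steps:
Function('q')(O, t) = Rational(25, 2) (Function('q')(O, t) = Mul(Rational(-1, 2), Add(0, Mul(5, -5))) = Mul(Rational(-1, 2), Add(0, -25)) = Mul(Rational(-1, 2), -25) = Rational(25, 2))
Function('d')(P) = Mul(-7, Pow(P, 2)) (Function('d')(P) = Mul(-7, Mul(P, P)) = Mul(-7, Pow(P, 2)))
Function('z')(l) = Mul(Pow(l, -1), Add(-58, Mul(7, Pow(l, 2)))) (Function('z')(l) = Mul(Add(-58, Mul(-1, Mul(-7, Pow(l, 2)))), Pow(l, -1)) = Mul(Add(-58, Mul(7, Pow(l, 2))), Pow(l, -1)) = Mul(Pow(l, -1), Add(-58, Mul(7, Pow(l, 2)))))
Add(Add(-5725, -1164), Function('z')(Function('q')(14, Function('E')(-2, -1)))) = Add(Add(-5725, -1164), Add(Mul(-58, Pow(Rational(25, 2), -1)), Mul(7, Rational(25, 2)))) = Add(-6889, Add(Mul(-58, Rational(2, 25)), Rational(175, 2))) = Add(-6889, Add(Rational(-116, 25), Rational(175, 2))) = Add(-6889, Rational(4143, 50)) = Rational(-340307, 50)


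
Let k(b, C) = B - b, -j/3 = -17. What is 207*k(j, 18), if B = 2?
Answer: -10143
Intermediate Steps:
j = 51 (j = -3*(-17) = 51)
k(b, C) = 2 - b
207*k(j, 18) = 207*(2 - 1*51) = 207*(2 - 51) = 207*(-49) = -10143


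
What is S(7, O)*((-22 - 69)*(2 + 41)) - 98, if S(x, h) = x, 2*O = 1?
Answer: -27489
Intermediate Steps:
O = 1/2 (O = (1/2)*1 = 1/2 ≈ 0.50000)
S(7, O)*((-22 - 69)*(2 + 41)) - 98 = 7*((-22 - 69)*(2 + 41)) - 98 = 7*(-91*43) - 98 = 7*(-3913) - 98 = -27391 - 98 = -27489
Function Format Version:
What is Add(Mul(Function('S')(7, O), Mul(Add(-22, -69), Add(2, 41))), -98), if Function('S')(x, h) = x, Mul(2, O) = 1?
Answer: -27489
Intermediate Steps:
O = Rational(1, 2) (O = Mul(Rational(1, 2), 1) = Rational(1, 2) ≈ 0.50000)
Add(Mul(Function('S')(7, O), Mul(Add(-22, -69), Add(2, 41))), -98) = Add(Mul(7, Mul(Add(-22, -69), Add(2, 41))), -98) = Add(Mul(7, Mul(-91, 43)), -98) = Add(Mul(7, -3913), -98) = Add(-27391, -98) = -27489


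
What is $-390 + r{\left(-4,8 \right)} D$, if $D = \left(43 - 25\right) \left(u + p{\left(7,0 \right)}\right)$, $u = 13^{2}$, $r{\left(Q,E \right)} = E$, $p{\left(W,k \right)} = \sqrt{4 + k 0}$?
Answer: $24234$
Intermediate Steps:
$p{\left(W,k \right)} = 2$ ($p{\left(W,k \right)} = \sqrt{4 + 0} = \sqrt{4} = 2$)
$u = 169$
$D = 3078$ ($D = \left(43 - 25\right) \left(169 + 2\right) = 18 \cdot 171 = 3078$)
$-390 + r{\left(-4,8 \right)} D = -390 + 8 \cdot 3078 = -390 + 24624 = 24234$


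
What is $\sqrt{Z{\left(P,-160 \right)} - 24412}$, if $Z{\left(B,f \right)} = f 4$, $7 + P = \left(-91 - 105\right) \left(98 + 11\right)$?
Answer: $2 i \sqrt{6263} \approx 158.28 i$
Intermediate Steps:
$P = -21371$ ($P = -7 + \left(-91 - 105\right) \left(98 + 11\right) = -7 - 21364 = -21371$)
$Z{\left(B,f \right)} = 4 f$
$\sqrt{Z{\left(P,-160 \right)} - 24412} = \sqrt{4 \left(-160\right) - 24412} = \sqrt{-640 - 24412} = \sqrt{-25052} = 2 i \sqrt{6263}$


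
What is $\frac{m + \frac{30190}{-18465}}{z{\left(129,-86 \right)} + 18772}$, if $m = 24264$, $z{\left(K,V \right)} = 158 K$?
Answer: $\frac{44800457}{72297861} \approx 0.61967$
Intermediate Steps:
$\frac{m + \frac{30190}{-18465}}{z{\left(129,-86 \right)} + 18772} = \frac{24264 + \frac{30190}{-18465}}{158 \cdot 129 + 18772} = \frac{24264 + 30190 \left(- \frac{1}{18465}\right)}{20382 + 18772} = \frac{24264 - \frac{6038}{3693}}{39154} = \frac{89600914}{3693} \cdot \frac{1}{39154} = \frac{44800457}{72297861}$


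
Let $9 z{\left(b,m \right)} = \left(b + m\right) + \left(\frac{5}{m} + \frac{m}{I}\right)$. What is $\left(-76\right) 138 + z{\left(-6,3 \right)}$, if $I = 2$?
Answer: $- \frac{566351}{54} \approx -10488.0$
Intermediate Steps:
$z{\left(b,m \right)} = \frac{m}{6} + \frac{b}{9} + \frac{5}{9 m}$ ($z{\left(b,m \right)} = \frac{\left(b + m\right) + \left(\frac{5}{m} + \frac{m}{2}\right)}{9} = \frac{\left(b + m\right) + \left(\frac{m}{2} + \frac{5}{m}\right)}{9} = \frac{b + \frac{5}{m} + \frac{3 m}{2}}{9} = \frac{m}{6} + \frac{b}{9} + \frac{5}{9 m}$)
$\left(-76\right) 138 + z{\left(-6,3 \right)} = \left(-76\right) 138 + \left(\frac{1}{6} \cdot 3 + \frac{1}{9} \left(-6\right) + \frac{5}{9 \cdot 3}\right) = -10488 + \left(\frac{1}{2} - \frac{2}{3} + \frac{5}{9} \cdot \frac{1}{3}\right) = -10488 + \left(\frac{1}{2} - \frac{2}{3} + \frac{5}{27}\right) = -10488 + \frac{1}{54} = - \frac{566351}{54}$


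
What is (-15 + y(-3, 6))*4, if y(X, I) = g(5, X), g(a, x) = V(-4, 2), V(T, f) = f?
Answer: -52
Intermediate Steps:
g(a, x) = 2
y(X, I) = 2
(-15 + y(-3, 6))*4 = (-15 + 2)*4 = -13*4 = -52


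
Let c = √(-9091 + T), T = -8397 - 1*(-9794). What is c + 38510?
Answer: 38510 + I*√7694 ≈ 38510.0 + 87.715*I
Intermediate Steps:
T = 1397 (T = -8397 + 9794 = 1397)
c = I*√7694 (c = √(-9091 + 1397) = √(-7694) = I*√7694 ≈ 87.715*I)
c + 38510 = I*√7694 + 38510 = 38510 + I*√7694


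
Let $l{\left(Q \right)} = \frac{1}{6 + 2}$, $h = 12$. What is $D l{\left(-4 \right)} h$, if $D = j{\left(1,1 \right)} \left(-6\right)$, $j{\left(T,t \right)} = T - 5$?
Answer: $36$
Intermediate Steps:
$j{\left(T,t \right)} = -5 + T$
$D = 24$ ($D = \left(-5 + 1\right) \left(-6\right) = \left(-4\right) \left(-6\right) = 24$)
$l{\left(Q \right)} = \frac{1}{8}$
$D l{\left(-4 \right)} h = 24 \cdot \frac{1}{8} \cdot 12 = 3 \cdot 12 = 36$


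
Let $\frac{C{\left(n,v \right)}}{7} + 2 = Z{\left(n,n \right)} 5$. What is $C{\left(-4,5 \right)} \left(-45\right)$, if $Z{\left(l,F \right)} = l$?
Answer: $6930$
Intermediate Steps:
$C{\left(n,v \right)} = -14 + 35 n$ ($C{\left(n,v \right)} = -14 + 7 n 5 = -14 + 7 \cdot 5 n = -14 + 35 n$)
$C{\left(-4,5 \right)} \left(-45\right) = \left(-14 + 35 \left(-4\right)\right) \left(-45\right) = \left(-14 - 140\right) \left(-45\right) = \left(-154\right) \left(-45\right) = 6930$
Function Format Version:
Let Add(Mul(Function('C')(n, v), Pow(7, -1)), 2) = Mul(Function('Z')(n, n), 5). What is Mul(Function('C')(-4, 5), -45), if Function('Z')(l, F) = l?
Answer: 6930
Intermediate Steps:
Function('C')(n, v) = Add(-14, Mul(35, n)) (Function('C')(n, v) = Add(-14, Mul(7, Mul(n, 5))) = Add(-14, Mul(7, Mul(5, n))) = Add(-14, Mul(35, n)))
Mul(Function('C')(-4, 5), -45) = Mul(Add(-14, Mul(35, -4)), -45) = Mul(Add(-14, -140), -45) = Mul(-154, -45) = 6930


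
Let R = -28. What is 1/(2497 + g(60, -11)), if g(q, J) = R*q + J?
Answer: 1/806 ≈ 0.0012407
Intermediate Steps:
g(q, J) = J - 28*q (g(q, J) = -28*q + J = J - 28*q)
1/(2497 + g(60, -11)) = 1/(2497 + (-11 - 28*60)) = 1/(2497 + (-11 - 1680)) = 1/(2497 - 1691) = 1/806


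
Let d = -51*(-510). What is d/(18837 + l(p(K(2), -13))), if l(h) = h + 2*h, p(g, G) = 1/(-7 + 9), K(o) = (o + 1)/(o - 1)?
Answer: 17340/12559 ≈ 1.3807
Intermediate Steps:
K(o) = (1 + o)/(-1 + o)
p(g, G) = ½ (p(g, G) = 1/2 = ½)
d = 26010
l(h) = 3*h
d/(18837 + l(p(K(2), -13))) = 26010/(18837 + 3*(½)) = 26010/(18837 + 3/2) = 26010/(37677/2) = 26010*(2/37677) = 17340/12559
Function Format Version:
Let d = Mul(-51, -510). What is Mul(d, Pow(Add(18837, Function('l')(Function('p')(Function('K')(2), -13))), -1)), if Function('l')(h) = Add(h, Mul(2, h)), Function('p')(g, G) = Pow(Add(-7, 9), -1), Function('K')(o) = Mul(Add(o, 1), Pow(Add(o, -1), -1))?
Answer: Rational(17340, 12559) ≈ 1.3807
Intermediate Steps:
Function('K')(o) = Mul(Pow(Add(-1, o), -1), Add(1, o)) (Function('K')(o) = Mul(Add(1, o), Pow(Add(-1, o), -1)) = Mul(Pow(Add(-1, o), -1), Add(1, o)))
Function('p')(g, G) = Rational(1, 2) (Function('p')(g, G) = Pow(2, -1) = Rational(1, 2))
d = 26010
Function('l')(h) = Mul(3, h)
Mul(d, Pow(Add(18837, Function('l')(Function('p')(Function('K')(2), -13))), -1)) = Mul(26010, Pow(Add(18837, Mul(3, Rational(1, 2))), -1)) = Mul(26010, Pow(Add(18837, Rational(3, 2)), -1)) = Mul(26010, Pow(Rational(37677, 2), -1)) = Mul(26010, Rational(2, 37677)) = Rational(17340, 12559)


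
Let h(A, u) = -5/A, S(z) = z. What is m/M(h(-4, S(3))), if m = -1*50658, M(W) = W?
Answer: -202632/5 ≈ -40526.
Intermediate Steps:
m = -50658
m/M(h(-4, S(3))) = -50658/((-5/(-4))) = -50658/((-5*(-¼))) = -50658/5/4 = -50658*⅘ = -202632/5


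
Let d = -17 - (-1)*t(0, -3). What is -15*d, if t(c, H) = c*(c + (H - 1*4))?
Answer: 255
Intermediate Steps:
t(c, H) = c*(-4 + H + c) (t(c, H) = c*(c + (H - 4)) = c*(c + (-4 + H)) = c*(-4 + H + c))
d = -17 (d = -17 - (-1)*0*(-4 - 3 + 0) = -17 - (-1)*0*(-7) = -17 - (-1)*0 = -17 - 1*0 = -17 + 0 = -17)
-15*d = -15*(-17) = 255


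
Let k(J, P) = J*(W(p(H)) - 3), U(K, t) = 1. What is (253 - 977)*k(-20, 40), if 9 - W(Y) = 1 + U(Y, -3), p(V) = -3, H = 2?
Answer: 57920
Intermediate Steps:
W(Y) = 7 (W(Y) = 9 - (1 + 1) = 9 - 1*2 = 9 - 2 = 7)
k(J, P) = 4*J (k(J, P) = J*(7 - 3) = J*4 = 4*J)
(253 - 977)*k(-20, 40) = (253 - 977)*(4*(-20)) = -724*(-80) = 57920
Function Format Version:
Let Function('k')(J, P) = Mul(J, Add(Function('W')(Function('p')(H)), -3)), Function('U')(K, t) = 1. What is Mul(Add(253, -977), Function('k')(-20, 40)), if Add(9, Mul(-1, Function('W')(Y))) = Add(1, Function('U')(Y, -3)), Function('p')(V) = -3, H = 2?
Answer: 57920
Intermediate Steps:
Function('W')(Y) = 7 (Function('W')(Y) = Add(9, Mul(-1, Add(1, 1))) = Add(9, Mul(-1, 2)) = Add(9, -2) = 7)
Function('k')(J, P) = Mul(4, J) (Function('k')(J, P) = Mul(J, Add(7, -3)) = Mul(J, 4) = Mul(4, J))
Mul(Add(253, -977), Function('k')(-20, 40)) = Mul(Add(253, -977), Mul(4, -20)) = Mul(-724, -80) = 57920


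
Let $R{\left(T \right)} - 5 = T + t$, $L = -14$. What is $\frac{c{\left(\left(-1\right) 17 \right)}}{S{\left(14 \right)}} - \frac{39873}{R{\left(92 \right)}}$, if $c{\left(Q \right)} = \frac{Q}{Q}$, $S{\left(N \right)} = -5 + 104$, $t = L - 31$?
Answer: $- \frac{3947375}{5148} \approx -766.78$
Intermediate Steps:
$t = -45$ ($t = -14 - 31 = -45$)
$S{\left(N \right)} = 99$
$R{\left(T \right)} = -40 + T$ ($R{\left(T \right)} = 5 + \left(T - 45\right) = 5 + \left(-45 + T\right) = -40 + T$)
$c{\left(Q \right)} = 1$
$\frac{c{\left(\left(-1\right) 17 \right)}}{S{\left(14 \right)}} - \frac{39873}{R{\left(92 \right)}} = 1 \cdot \frac{1}{99} - \frac{39873}{-40 + 92} = 1 \cdot \frac{1}{99} - \frac{39873}{52} = \frac{1}{99} - \frac{39873}{52} = - \frac{3947375}{5148}$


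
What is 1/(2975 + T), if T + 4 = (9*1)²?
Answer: 1/3052 ≈ 0.00032765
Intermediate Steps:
T = 77 (T = -4 + (9*1)² = -4 + 9² = -4 + 81 = 77)
1/(2975 + T) = 1/(2975 + 77) = 1/3052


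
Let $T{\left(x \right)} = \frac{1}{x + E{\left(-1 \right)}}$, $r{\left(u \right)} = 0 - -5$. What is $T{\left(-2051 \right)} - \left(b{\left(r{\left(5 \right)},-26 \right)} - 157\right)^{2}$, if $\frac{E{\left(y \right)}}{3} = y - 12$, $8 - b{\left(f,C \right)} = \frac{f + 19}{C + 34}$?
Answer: $- \frac{48287361}{2090} \approx -23104.0$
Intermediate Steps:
$r{\left(u \right)} = 5$ ($r{\left(u \right)} = 0 + 5 = 5$)
$b{\left(f,C \right)} = 8 - \frac{19 + f}{34 + C}$ ($b{\left(f,C \right)} = 8 - \frac{f + 19}{C + 34} = 8 - \frac{19 + f}{34 + C}$)
$E{\left(y \right)} = -36 + 3 y$ ($E{\left(y \right)} = 3 \left(y - 12\right) = 3 \left(-12 + y\right) = -36 + 3 y$)
$T{\left(x \right)} = \frac{1}{-39 + x}$ ($T{\left(x \right)} = \frac{1}{x + \left(-36 + 3 \left(-1\right)\right)} = \frac{1}{x - 39} = \frac{1}{-39 + x}$)
$T{\left(-2051 \right)} - \left(b{\left(r{\left(5 \right)},-26 \right)} - 157\right)^{2} = \frac{1}{-39 - 2051} - \left(\frac{253 - 5 + 8 \left(-26\right)}{34 - 26} - 157\right)^{2} = \frac{1}{-2090} - \left(\frac{253 - 5 - 208}{8} - 157\right)^{2} = - \frac{1}{2090} - \left(\frac{1}{8} \cdot 40 - 157\right)^{2} = - \frac{1}{2090} - \left(5 - 157\right)^{2} = - \frac{1}{2090} - \left(-152\right)^{2} = - \frac{1}{2090} - 23104 = - \frac{48287361}{2090}$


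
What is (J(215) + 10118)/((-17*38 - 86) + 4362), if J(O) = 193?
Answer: 3437/1210 ≈ 2.8405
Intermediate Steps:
(J(215) + 10118)/((-17*38 - 86) + 4362) = (193 + 10118)/((-17*38 - 86) + 4362) = 10311/((-646 - 86) + 4362) = 10311/(-732 + 4362) = 10311/3630 = 10311*(1/3630) = 3437/1210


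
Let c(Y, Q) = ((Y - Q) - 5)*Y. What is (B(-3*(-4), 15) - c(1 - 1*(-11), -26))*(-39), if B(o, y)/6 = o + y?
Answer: 9126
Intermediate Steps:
c(Y, Q) = Y*(-5 + Y - Q) (c(Y, Q) = (-5 + Y - Q)*Y = Y*(-5 + Y - Q))
B(o, y) = 6*o + 6*y (B(o, y) = 6*(o + y) = 6*o + 6*y)
(B(-3*(-4), 15) - c(1 - 1*(-11), -26))*(-39) = ((6*(-3*(-4)) + 6*15) - (1 - 1*(-11))*(-5 + (1 - 1*(-11)) - 1*(-26)))*(-39) = ((6*12 + 90) - (1 + 11)*(-5 + (1 + 11) + 26))*(-39) = ((72 + 90) - 12*(-5 + 12 + 26))*(-39) = (162 - 12*33)*(-39) = (162 - 1*396)*(-39) = (162 - 396)*(-39) = -234*(-39) = 9126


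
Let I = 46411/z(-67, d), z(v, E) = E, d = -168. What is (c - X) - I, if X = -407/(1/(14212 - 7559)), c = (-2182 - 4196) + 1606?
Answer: 454150243/168 ≈ 2.7033e+6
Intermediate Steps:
c = -4772 (c = -6378 + 1606 = -4772)
X = -2707771 (X = -407/(1/6653) = -407/1/6653 = -407*6653 = -2707771)
I = -46411/168 (I = 46411/(-168) = 46411*(-1/168) = -46411/168 ≈ -276.26)
(c - X) - I = (-4772 - 1*(-2707771)) - 1*(-46411/168) = (-4772 + 2707771) + 46411/168 = 2702999 + 46411/168 = 454150243/168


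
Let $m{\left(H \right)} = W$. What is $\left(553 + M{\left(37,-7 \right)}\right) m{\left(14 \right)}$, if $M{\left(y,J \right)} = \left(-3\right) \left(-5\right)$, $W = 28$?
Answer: $15904$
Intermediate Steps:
$M{\left(y,J \right)} = 15$
$m{\left(H \right)} = 28$
$\left(553 + M{\left(37,-7 \right)}\right) m{\left(14 \right)} = \left(553 + 15\right) 28 = 568 \cdot 28 = 15904$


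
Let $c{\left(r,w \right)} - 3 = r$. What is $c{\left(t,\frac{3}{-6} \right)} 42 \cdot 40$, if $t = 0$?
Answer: $5040$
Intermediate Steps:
$c{\left(r,w \right)} = 3 + r$
$c{\left(t,\frac{3}{-6} \right)} 42 \cdot 40 = \left(3 + 0\right) 42 \cdot 40 = 3 \cdot 42 \cdot 40 = 126 \cdot 40 = 5040$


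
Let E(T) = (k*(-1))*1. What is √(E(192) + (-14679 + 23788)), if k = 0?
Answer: √9109 ≈ 95.441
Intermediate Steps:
E(T) = 0 (E(T) = (0*(-1))*1 = 0*1 = 0)
√(E(192) + (-14679 + 23788)) = √(0 + (-14679 + 23788)) = √(0 + 9109) = √9109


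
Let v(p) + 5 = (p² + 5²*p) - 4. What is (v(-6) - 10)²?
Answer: 17689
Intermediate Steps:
v(p) = -9 + p² + 25*p (v(p) = -5 + ((p² + 5²*p) - 4) = -5 + ((p² + 25*p) - 4) = -5 + (-4 + p² + 25*p) = -9 + p² + 25*p)
(v(-6) - 10)² = ((-9 + (-6)² + 25*(-6)) - 10)² = ((-9 + 36 - 150) - 10)² = (-123 - 10)² = (-133)² = 17689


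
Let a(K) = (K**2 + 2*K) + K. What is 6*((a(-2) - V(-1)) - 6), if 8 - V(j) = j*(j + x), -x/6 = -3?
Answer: -198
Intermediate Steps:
x = 18 (x = -6*(-3) = 18)
a(K) = K**2 + 3*K
V(j) = 8 - j*(18 + j) (V(j) = 8 - j*(j + 18) = 8 - j*(18 + j))
6*((a(-2) - V(-1)) - 6) = 6*((-2*(3 - 2) - (8 - 1*(-1)**2 - 18*(-1))) - 6) = 6*((-2*1 - (8 - 1*1 + 18)) - 6) = 6*((-2 - (8 - 1 + 18)) - 6) = 6*((-2 - 1*25) - 6) = 6*((-2 - 25) - 6) = 6*(-27 - 6) = 6*(-33) = -198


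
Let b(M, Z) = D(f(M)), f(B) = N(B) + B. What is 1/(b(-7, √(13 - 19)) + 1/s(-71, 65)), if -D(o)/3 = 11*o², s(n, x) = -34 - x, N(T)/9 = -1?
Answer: -99/836353 ≈ -0.00011837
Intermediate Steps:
N(T) = -9 (N(T) = 9*(-1) = -9)
f(B) = -9 + B
D(o) = -33*o²
b(M, Z) = -33*(-9 + M)²
1/(b(-7, √(13 - 19)) + 1/s(-71, 65)) = 1/(-33*(-9 - 7)² + 1/(-34 - 1*65)) = 1/(-33*(-16)² + 1/(-34 - 65)) = 1/(-33*256 + 1/(-99)) = 1/(-8448 - 1/99) = 1/(-836353/99) = -99/836353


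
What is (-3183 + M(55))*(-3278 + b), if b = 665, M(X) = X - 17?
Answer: 8217885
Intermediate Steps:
M(X) = -17 + X
(-3183 + M(55))*(-3278 + b) = (-3183 + (-17 + 55))*(-3278 + 665) = (-3183 + 38)*(-2613) = -3145*(-2613) = 8217885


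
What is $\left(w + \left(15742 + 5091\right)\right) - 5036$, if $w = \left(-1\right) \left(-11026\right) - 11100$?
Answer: $15723$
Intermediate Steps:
$w = -74$ ($w = 11026 - 11100 = -74$)
$\left(w + \left(15742 + 5091\right)\right) - 5036 = \left(-74 + \left(15742 + 5091\right)\right) - 5036 = \left(-74 + 20833\right) - 5036 = 20759 - 5036 = 15723$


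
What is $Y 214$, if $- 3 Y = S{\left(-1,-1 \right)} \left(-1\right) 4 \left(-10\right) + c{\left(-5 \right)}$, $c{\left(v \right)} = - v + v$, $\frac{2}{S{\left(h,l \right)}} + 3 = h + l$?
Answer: $\frac{3424}{3} \approx 1141.3$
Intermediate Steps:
$S{\left(h,l \right)} = \frac{2}{-3 + h + l}$ ($S{\left(h,l \right)} = \frac{2}{-3 + \left(h + l\right)} = \frac{2}{-3 + h + l}$)
$c{\left(v \right)} = 0$
$Y = \frac{16}{3}$ ($Y = - \frac{\frac{2}{-3 - 1 - 1} \left(-1\right) 4 \left(-10\right) + 0}{3} = - \frac{\frac{2}{-5} \left(-1\right) 4 \left(-10\right) + 0}{3} = - \frac{2 \left(- \frac{1}{5}\right) \left(-1\right) 4 \left(-10\right) + 0}{3} = - \frac{\left(- \frac{2}{5}\right) \left(-1\right) 4 \left(-10\right) + 0}{3} = - \frac{\frac{2}{5} \cdot 4 \left(-10\right) + 0}{3} = - \frac{\frac{8}{5} \left(-10\right) + 0}{3} = - \frac{-16 + 0}{3} = \left(- \frac{1}{3}\right) \left(-16\right) = \frac{16}{3} \approx 5.3333$)
$Y 214 = \frac{16}{3} \cdot 214 = \frac{3424}{3}$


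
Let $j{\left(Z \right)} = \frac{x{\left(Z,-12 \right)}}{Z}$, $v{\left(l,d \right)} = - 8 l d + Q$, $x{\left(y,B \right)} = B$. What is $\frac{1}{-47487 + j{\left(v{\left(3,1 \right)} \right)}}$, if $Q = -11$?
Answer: $- \frac{35}{1662033} \approx -2.1059 \cdot 10^{-5}$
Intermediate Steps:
$v{\left(l,d \right)} = -11 - 8 d l$ ($v{\left(l,d \right)} = - 8 l d - 11 = - 8 d l - 11 = -11 - 8 d l$)
$j{\left(Z \right)} = - \frac{12}{Z}$
$\frac{1}{-47487 + j{\left(v{\left(3,1 \right)} \right)}} = \frac{1}{-47487 - \frac{12}{-11 - 8 \cdot 3}} = \frac{1}{-47487 - \frac{12}{-11 - 24}} = \frac{1}{-47487 - \frac{12}{-35}} = \frac{1}{-47487 - - \frac{12}{35}} = \frac{1}{-47487 + \frac{12}{35}} = \frac{1}{- \frac{1662033}{35}} = - \frac{35}{1662033}$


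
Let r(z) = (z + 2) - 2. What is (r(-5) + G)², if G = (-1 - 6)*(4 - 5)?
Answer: 4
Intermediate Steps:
r(z) = z (r(z) = (2 + z) - 2 = z)
G = 7 (G = -7*(-1) = 7)
(r(-5) + G)² = (-5 + 7)² = 2² = 4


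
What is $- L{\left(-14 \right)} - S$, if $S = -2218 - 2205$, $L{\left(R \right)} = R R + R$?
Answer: $4241$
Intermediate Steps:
$L{\left(R \right)} = R + R^{2}$ ($L{\left(R \right)} = R^{2} + R = R + R^{2}$)
$S = -4423$
$- L{\left(-14 \right)} - S = - \left(-14\right) \left(1 - 14\right) - -4423 = - \left(-14\right) \left(-13\right) + 4423 = \left(-1\right) 182 + 4423 = -182 + 4423 = 4241$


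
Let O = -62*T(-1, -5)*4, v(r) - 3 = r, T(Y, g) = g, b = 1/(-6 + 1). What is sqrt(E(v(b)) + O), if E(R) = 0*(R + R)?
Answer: 2*sqrt(310) ≈ 35.214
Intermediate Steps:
b = -1/5 (b = 1/(-5) = -1/5 ≈ -0.20000)
v(r) = 3 + r
E(R) = 0 (E(R) = 0*(2*R) = 0)
O = 1240 (O = -(-310)*4 = -62*(-20) = 1240)
sqrt(E(v(b)) + O) = sqrt(0 + 1240) = sqrt(1240) = 2*sqrt(310)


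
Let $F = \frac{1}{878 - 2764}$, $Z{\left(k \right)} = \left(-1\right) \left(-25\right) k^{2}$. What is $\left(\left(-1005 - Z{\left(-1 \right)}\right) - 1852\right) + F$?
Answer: $- \frac{5435453}{1886} \approx -2882.0$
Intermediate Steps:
$Z{\left(k \right)} = 25 k^{2}$
$F = - \frac{1}{1886}$ ($F = \frac{1}{-1886} = - \frac{1}{1886} \approx -0.00053022$)
$\left(\left(-1005 - Z{\left(-1 \right)}\right) - 1852\right) + F = \left(\left(-1005 - 25 \left(-1\right)^{2}\right) - 1852\right) - \frac{1}{1886} = \left(\left(-1005 - 25 \cdot 1\right) - 1852\right) - \frac{1}{1886} = \left(\left(-1005 - 25\right) - 1852\right) - \frac{1}{1886} = \left(-1030 - 1852\right) - \frac{1}{1886} = -2882 - \frac{1}{1886} = - \frac{5435453}{1886}$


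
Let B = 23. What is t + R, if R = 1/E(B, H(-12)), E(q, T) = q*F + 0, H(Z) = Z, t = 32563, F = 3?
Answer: 2246848/69 ≈ 32563.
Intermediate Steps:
E(q, T) = 3*q (E(q, T) = q*3 + 0 = 3*q + 0 = 3*q)
R = 1/69 (R = 1/(3*23) = 1/69 ≈ 0.014493)
t + R = 32563 + 1/69 = 2246848/69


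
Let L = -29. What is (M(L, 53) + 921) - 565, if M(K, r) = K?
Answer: 327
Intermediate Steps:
(M(L, 53) + 921) - 565 = (-29 + 921) - 565 = 892 - 565 = 327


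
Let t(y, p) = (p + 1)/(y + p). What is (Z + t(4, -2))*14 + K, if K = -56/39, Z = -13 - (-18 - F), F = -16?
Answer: -6335/39 ≈ -162.44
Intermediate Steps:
t(y, p) = (1 + p)/(p + y)
Z = -11 (Z = -13 - (-18 - 1*(-16)) = -13 - (-18 + 16) = -13 - 1*(-2) = -13 + 2 = -11)
K = -56/39 (K = -56*1/39 = -56/39 ≈ -1.4359)
(Z + t(4, -2))*14 + K = (-11 + (1 - 2)/(-2 + 4))*14 - 56/39 = (-11 - 1/2)*14 - 56/39 = -23/2*14 - 56/39 = -161 - 56/39 = -6335/39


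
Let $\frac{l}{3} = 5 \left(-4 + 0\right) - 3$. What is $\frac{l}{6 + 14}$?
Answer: $- \frac{69}{20} \approx -3.45$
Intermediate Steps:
$l = -69$ ($l = 3 \left(5 \left(-4 + 0\right) - 3\right) = 3 \left(5 \left(-4\right) - 3\right) = 3 \left(-20 - 3\right) = 3 \left(-23\right) = -69$)
$\frac{l}{6 + 14} = - \frac{69}{6 + 14} = - \frac{69}{20}$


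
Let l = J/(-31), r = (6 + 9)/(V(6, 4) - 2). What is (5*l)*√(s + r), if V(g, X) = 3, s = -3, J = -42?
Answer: 420*√3/31 ≈ 23.466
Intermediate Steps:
r = 15 (r = (6 + 9)/(3 - 2) = 15/1 = 15*1 = 15)
l = 42/31 (l = -42/(-31) = -42*(-1/31) = 42/31 ≈ 1.3548)
(5*l)*√(s + r) = (5*(42/31))*√(-3 + 15) = 210*√12/31 = 210*(2*√3)/31 = 420*√3/31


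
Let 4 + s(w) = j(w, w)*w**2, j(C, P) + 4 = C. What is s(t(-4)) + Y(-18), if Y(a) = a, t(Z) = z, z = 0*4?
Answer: -22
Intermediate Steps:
j(C, P) = -4 + C
z = 0
t(Z) = 0
s(w) = -4 + w**2*(-4 + w) (s(w) = -4 + (-4 + w)*w**2 = -4 + w**2*(-4 + w))
s(t(-4)) + Y(-18) = (-4 + 0**2*(-4 + 0)) - 18 = (-4 + 0*(-4)) - 18 = (-4 + 0) - 18 = -4 - 18 = -22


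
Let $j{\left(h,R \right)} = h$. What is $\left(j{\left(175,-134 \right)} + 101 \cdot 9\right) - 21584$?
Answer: $-20500$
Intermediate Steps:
$\left(j{\left(175,-134 \right)} + 101 \cdot 9\right) - 21584 = \left(175 + 101 \cdot 9\right) - 21584 = \left(175 + 909\right) - 21584 = 1084 - 21584 = -20500$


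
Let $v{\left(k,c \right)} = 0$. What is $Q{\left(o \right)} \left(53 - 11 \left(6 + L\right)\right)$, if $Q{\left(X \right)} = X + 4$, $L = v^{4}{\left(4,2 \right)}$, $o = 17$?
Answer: $-273$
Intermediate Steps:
$L = 0$ ($L = 0^{4} = 0$)
$Q{\left(X \right)} = 4 + X$
$Q{\left(o \right)} \left(53 - 11 \left(6 + L\right)\right) = \left(4 + 17\right) \left(53 - 11 \left(6 + 0\right)\right) = 21 \left(53 - 66\right) = 21 \left(-13\right) = -273$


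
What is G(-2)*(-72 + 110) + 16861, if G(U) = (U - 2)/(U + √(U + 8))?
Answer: 16709 - 76*√6 ≈ 16523.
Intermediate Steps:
G(U) = (-2 + U)/(U + √(8 + U))
G(-2)*(-72 + 110) + 16861 = ((-2 - 2)/(-2 + √(8 - 2)))*(-72 + 110) + 16861 = (-4/(-2 + √6))*38 + 16861 = -4/(-2 + √6)*38 + 16861 = -152/(-2 + √6) + 16861 = 16861 - 152/(-2 + √6)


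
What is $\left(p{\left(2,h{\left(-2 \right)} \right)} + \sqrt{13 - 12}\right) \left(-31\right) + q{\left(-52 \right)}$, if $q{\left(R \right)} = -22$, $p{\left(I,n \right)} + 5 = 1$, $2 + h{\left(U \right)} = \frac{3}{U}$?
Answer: $71$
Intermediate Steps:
$h{\left(U \right)} = -2 + \frac{3}{U}$
$p{\left(I,n \right)} = -4$ ($p{\left(I,n \right)} = -5 + 1 = -4$)
$\left(p{\left(2,h{\left(-2 \right)} \right)} + \sqrt{13 - 12}\right) \left(-31\right) + q{\left(-52 \right)} = \left(-4 + \sqrt{13 - 12}\right) \left(-31\right) - 22 = \left(-4 + \sqrt{1}\right) \left(-31\right) - 22 = \left(-4 + 1\right) \left(-31\right) - 22 = \left(-3\right) \left(-31\right) - 22 = 93 - 22 = 71$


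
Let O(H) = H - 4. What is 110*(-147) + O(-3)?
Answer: -16177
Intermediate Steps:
O(H) = -4 + H
110*(-147) + O(-3) = 110*(-147) + (-4 - 3) = -16170 - 7 = -16177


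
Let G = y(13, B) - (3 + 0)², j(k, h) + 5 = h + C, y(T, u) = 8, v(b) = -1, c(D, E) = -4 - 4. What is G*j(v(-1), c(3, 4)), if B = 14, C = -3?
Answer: 16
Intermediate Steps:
c(D, E) = -8
j(k, h) = -8 + h (j(k, h) = -5 + (h - 3) = -5 + (-3 + h) = -8 + h)
G = -1 (G = 8 - (3 + 0)² = 8 - 1*3² = 8 - 1*9 = 8 - 9 = -1)
G*j(v(-1), c(3, 4)) = -(-8 - 8) = -1*(-16) = 16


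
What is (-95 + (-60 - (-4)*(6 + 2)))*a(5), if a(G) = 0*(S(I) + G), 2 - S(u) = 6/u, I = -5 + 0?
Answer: 0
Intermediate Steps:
I = -5
S(u) = 2 - 6/u
a(G) = 0 (a(G) = 0*((2 - 6/(-5)) + G) = 0*((2 - 6*(-1/5)) + G) = 0*((2 + 6/5) + G) = 0*(16/5 + G) = 0)
(-95 + (-60 - (-4)*(6 + 2)))*a(5) = (-95 + (-60 - (-4)*(6 + 2)))*0 = (-95 + (-60 - (-4)*8))*0 = (-95 + (-60 - 1*(-32)))*0 = (-95 + (-60 + 32))*0 = (-95 - 28)*0 = -123*0 = 0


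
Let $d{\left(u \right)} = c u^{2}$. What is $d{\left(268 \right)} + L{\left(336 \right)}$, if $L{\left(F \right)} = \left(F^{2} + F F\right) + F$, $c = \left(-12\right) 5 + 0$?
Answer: $-4083312$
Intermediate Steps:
$c = -60$ ($c = -60 + 0 = -60$)
$L{\left(F \right)} = F + 2 F^{2}$ ($L{\left(F \right)} = \left(F^{2} + F^{2}\right) + F = 2 F^{2} + F = F + 2 F^{2}$)
$d{\left(u \right)} = - 60 u^{2}$
$d{\left(268 \right)} + L{\left(336 \right)} = - 60 \cdot 268^{2} + 336 \left(1 + 2 \cdot 336\right) = \left(-60\right) 71824 + 336 \left(1 + 672\right) = -4309440 + 336 \cdot 673 = -4309440 + 226128 = -4083312$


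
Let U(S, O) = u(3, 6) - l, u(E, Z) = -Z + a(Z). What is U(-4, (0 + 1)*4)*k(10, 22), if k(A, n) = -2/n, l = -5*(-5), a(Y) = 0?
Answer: 31/11 ≈ 2.8182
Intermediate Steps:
u(E, Z) = -Z (u(E, Z) = -Z + 0 = -Z)
l = 25
U(S, O) = -31 (U(S, O) = -1*6 - 1*25 = -6 - 25 = -31)
U(-4, (0 + 1)*4)*k(10, 22) = -(-62)/22 = -31*(-1/11) = 31/11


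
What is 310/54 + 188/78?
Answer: 2861/351 ≈ 8.1510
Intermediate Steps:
310/54 + 188/78 = 310*(1/54) + 188*(1/78) = 155/27 + 94/39 = 2861/351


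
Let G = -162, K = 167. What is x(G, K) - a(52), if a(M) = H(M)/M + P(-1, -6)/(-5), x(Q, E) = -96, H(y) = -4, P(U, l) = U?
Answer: -6248/65 ≈ -96.123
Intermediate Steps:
a(M) = ⅕ - 4/M (a(M) = -4/M - 1/(-5) = -4/M - 1*(-⅕) = -4/M + ⅕ = ⅕ - 4/M)
x(G, K) - a(52) = -96 - (-20 + 52)/(5*52) = -96 - 32/(5*52) = -96 - 1*8/65 = -96 - 8/65 = -6248/65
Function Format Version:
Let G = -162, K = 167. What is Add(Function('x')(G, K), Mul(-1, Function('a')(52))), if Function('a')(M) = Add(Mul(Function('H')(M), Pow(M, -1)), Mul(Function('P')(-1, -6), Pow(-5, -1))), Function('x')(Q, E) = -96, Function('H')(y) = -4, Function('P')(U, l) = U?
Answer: Rational(-6248, 65) ≈ -96.123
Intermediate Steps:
Function('a')(M) = Add(Rational(1, 5), Mul(-4, Pow(M, -1))) (Function('a')(M) = Add(Mul(-4, Pow(M, -1)), Mul(-1, Pow(-5, -1))) = Add(Mul(-4, Pow(M, -1)), Mul(-1, Rational(-1, 5))) = Add(Mul(-4, Pow(M, -1)), Rational(1, 5)) = Add(Rational(1, 5), Mul(-4, Pow(M, -1))))
Add(Function('x')(G, K), Mul(-1, Function('a')(52))) = Add(-96, Mul(-1, Mul(Rational(1, 5), Pow(52, -1), Add(-20, 52)))) = Add(-96, Mul(-1, Mul(Rational(1, 5), Rational(1, 52), 32))) = Add(-96, Mul(-1, Rational(8, 65))) = Add(-96, Rational(-8, 65)) = Rational(-6248, 65)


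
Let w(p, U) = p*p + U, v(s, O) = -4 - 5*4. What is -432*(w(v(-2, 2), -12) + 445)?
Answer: -435888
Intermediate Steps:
v(s, O) = -24 (v(s, O) = -4 - 20 = -24)
w(p, U) = U + p**2 (w(p, U) = p**2 + U = U + p**2)
-432*(w(v(-2, 2), -12) + 445) = -432*((-12 + (-24)**2) + 445) = -432*((-12 + 576) + 445) = -432*(564 + 445) = -432*1009 = -435888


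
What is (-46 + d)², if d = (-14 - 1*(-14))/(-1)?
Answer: 2116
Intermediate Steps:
d = 0 (d = (-14 + 14)*(-1) = 0*(-1) = 0)
(-46 + d)² = (-46 + 0)² = (-46)² = 2116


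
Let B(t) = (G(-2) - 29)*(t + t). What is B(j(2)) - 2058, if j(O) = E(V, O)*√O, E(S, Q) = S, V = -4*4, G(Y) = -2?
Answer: -2058 + 992*√2 ≈ -655.10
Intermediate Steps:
V = -16
j(O) = -16*√O
B(t) = -62*t (B(t) = (-2 - 29)*(t + t) = -62*t)
B(j(2)) - 2058 = -(-992)*√2 - 2058 = 992*√2 - 2058 = -2058 + 992*√2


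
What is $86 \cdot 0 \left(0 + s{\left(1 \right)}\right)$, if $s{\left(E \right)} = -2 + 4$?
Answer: $0$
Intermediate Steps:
$s{\left(E \right)} = 2$
$86 \cdot 0 \left(0 + s{\left(1 \right)}\right) = 86 \cdot 0 \left(0 + 2\right) = 86 \cdot 0 \cdot 2 = 86 \cdot 0 = 0$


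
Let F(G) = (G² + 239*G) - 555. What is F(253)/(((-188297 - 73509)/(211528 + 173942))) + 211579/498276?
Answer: -11900753403550223/65225823228 ≈ -1.8245e+5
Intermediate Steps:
F(G) = -555 + G² + 239*G
F(253)/(((-188297 - 73509)/(211528 + 173942))) + 211579/498276 = (-555 + 253² + 239*253)/(((-188297 - 73509)/(211528 + 173942))) + 211579/498276 = (-555 + 64009 + 60467)/((-261806/385470)) + 211579*(1/498276) = 123921/((-261806*1/385470)) + 211579/498276 = 123921/(-130903/192735) + 211579/498276 = 123921*(-192735/130903) + 211579/498276 = -23883913935/130903 + 211579/498276 = -11900753403550223/65225823228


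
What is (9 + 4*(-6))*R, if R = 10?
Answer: -150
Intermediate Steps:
(9 + 4*(-6))*R = (9 + 4*(-6))*10 = (9 - 24)*10 = -15*10 = -150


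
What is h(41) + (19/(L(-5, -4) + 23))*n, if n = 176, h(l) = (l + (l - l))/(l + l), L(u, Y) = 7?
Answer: 3359/30 ≈ 111.97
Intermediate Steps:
h(l) = ½ (h(l) = (l + 0)/((2*l)) = l*(1/(2*l)) = ½)
h(41) + (19/(L(-5, -4) + 23))*n = ½ + (19/(7 + 23))*176 = ½ + (19/30)*176 = ½ + 1672/15 = 3359/30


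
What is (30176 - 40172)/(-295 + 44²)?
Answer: -3332/547 ≈ -6.0914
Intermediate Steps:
(30176 - 40172)/(-295 + 44²) = -9996/(-295 + 1936) = -9996/1641 = -9996*1/1641 = -3332/547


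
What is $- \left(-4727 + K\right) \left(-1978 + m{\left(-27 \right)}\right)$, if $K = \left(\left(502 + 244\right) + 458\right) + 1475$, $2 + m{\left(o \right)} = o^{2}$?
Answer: $-2562048$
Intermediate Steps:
$m{\left(o \right)} = -2 + o^{2}$
$K = 2679$ ($K = \left(746 + 458\right) + 1475 = 1204 + 1475 = 2679$)
$- \left(-4727 + K\right) \left(-1978 + m{\left(-27 \right)}\right) = - \left(-4727 + 2679\right) \left(-1978 - \left(2 - \left(-27\right)^{2}\right)\right) = - \left(-2048\right) \left(-1978 + \left(-2 + 729\right)\right) = - \left(-2048\right) \left(-1978 + 727\right) = - \left(-2048\right) \left(-1251\right) = \left(-1\right) 2562048 = -2562048$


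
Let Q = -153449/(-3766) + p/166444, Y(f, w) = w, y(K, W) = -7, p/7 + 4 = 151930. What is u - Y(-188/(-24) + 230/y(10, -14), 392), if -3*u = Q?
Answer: -95836948609/235060539 ≈ -407.71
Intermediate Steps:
p = 1063482 (p = -28 + 7*151930 = -28 + 1063510 = 1063482)
Q = 3693217321/78353513 (Q = -153449/(-3766) + 1063482/166444 = -153449*(-1/3766) + 1063482*(1/166444) = 153449/3766 + 531741/83222 = 3693217321/78353513 ≈ 47.135)
u = -3693217321/235060539 (u = -⅓*3693217321/78353513 = -3693217321/235060539 ≈ -15.712)
u - Y(-188/(-24) + 230/y(10, -14), 392) = -3693217321/235060539 - 1*392 = -3693217321/235060539 - 392 = -95836948609/235060539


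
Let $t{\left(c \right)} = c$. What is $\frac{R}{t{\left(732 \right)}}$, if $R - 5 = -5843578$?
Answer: $- \frac{5843573}{732} \approx -7983.0$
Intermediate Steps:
$R = -5843573$ ($R = 5 - 5843578 = -5843573$)
$\frac{R}{t{\left(732 \right)}} = - \frac{5843573}{732}$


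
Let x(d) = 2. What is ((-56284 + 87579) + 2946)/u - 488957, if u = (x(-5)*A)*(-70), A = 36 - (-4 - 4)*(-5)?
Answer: -273781679/560 ≈ -4.8890e+5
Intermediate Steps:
A = -4 (A = 36 - (-8)*(-5) = 36 - 1*40 = 36 - 40 = -4)
u = 560 (u = (2*(-4))*(-70) = -8*(-70) = 560)
((-56284 + 87579) + 2946)/u - 488957 = ((-56284 + 87579) + 2946)/560 - 488957 = (31295 + 2946)*(1/560) - 488957 = 34241*(1/560) - 488957 = 34241/560 - 488957 = -273781679/560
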